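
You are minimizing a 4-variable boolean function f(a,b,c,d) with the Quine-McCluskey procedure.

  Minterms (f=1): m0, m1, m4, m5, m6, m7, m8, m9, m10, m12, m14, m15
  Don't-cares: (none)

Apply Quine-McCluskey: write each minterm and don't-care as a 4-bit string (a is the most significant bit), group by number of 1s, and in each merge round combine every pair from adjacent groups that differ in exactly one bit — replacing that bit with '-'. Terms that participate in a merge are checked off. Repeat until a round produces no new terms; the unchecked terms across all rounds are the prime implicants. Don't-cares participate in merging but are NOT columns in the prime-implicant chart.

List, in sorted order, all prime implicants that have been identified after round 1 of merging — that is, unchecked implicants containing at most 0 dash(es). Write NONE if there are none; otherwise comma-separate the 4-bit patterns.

[col 0] 0000*, 0001*, 0100*, 0101*, 0110*, 0111*, 1000*, 1001*, 1010*, 1100*, 1110*, 1111*
[col 1] -000*, -001*, -100*, -110*, -111*, 0-00*, 0-01*, 000-*, 01-0*, 01-1*, 010-*, 011-*, 1-00*, 1-10*, 10-0*, 100-*, 11-0*, 111-*
[col 2] --00, -00-, -1-0, -11-, 0-0-, 01--, 1--0
Prime implicants: --00, -00-, -1-0, -11-, 0-0-, 01--, 1--0

NONE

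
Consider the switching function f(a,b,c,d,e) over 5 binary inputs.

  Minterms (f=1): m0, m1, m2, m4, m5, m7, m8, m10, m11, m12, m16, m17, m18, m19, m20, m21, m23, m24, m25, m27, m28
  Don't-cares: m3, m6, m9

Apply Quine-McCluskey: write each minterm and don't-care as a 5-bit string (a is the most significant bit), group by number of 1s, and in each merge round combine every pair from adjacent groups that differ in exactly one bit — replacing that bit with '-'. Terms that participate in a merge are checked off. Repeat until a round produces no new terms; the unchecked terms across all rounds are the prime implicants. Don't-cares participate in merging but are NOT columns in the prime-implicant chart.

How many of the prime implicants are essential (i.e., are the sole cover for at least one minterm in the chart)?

size-2^0 implicants → 00000(✓)  00001(✓)  00010(✓)  00011(✓)  00100(✓)  00101(✓)  00110(✓)  00111(✓)  01000(✓)  01001(✓)  01010(✓)  01011(✓)  01100(✓)  10000(✓)  10001(✓)  10010(✓)  10011(✓)  10100(✓)  10101(✓)  10111(✓)  11000(✓)  11001(✓)  11011(✓)  11100(✓)
size-2^1 implicants → -0000(✓)  -0001(✓)  -0010(✓)  -0011(✓)  -0100(✓)  -0101(✓)  -0111(✓)  -1000(✓)  -1001(✓)  -1011(✓)  -1100(✓)  0-000(✓)  0-001(✓)  0-010(✓)  0-011(✓)  0-100(✓)  00-00(✓)  00-01(✓)  00-10(✓)  00-11(✓)  000-0(✓)  000-1(✓)  0000-(✓)  0001-(✓)  001-0(✓)  001-1(✓)  0010-(✓)  0011-(✓)  01-00(✓)  010-0(✓)  010-1(✓)  0100-(✓)  0101-(✓)  1-000(✓)  1-001(✓)  1-011(✓)  1-100(✓)  10-00(✓)  10-01(✓)  10-11(✓)  100-0(✓)  100-1(✓)  1000-(✓)  1001-(✓)  101-1(✓)  1010-(✓)  11-00(✓)  110-1(✓)  1100-(✓)
size-2^2 implicants → --000(✓)  --001(✓)  --011(✓)  --100(✓)  -0-00(✓)  -0-01(✓)  -0-11(✓)  -00-0(✓)  -00-1(✓)  -000-(✓)  -001-(✓)  -01-1(✓)  -010-(✓)  -1-00(✓)  -10-1(✓)  -100-(✓)  0--00(✓)  0-0-0(✓)  0-0-1(✓)  0-00-(✓)  0-01-(✓)  00--0(✓)  00--1(✓)  00-0-(✓)  00-1-(✓)  000--(✓)  001--(✓)  010--(✓)  1--00(✓)  1-0-1(✓)  1-00-(✓)  10--1(✓)  10-0-(✓)  100--(✓)
size-2^3 implicants → ---00  --0-1  --00-  -0--1  -0-0-  -00--  0-0--  00---
Unchecked terms (primes): ---00, --0-1, --00-, -0--1, -0-0-, -00--, 0-0--, 00---
Minterm coverage:
  m0 ⊆ ---00,--00-,-0-0-,-00--,0-0--,00---
  m1 ⊆ --0-1,--00-,-0--1,-0-0-,-00--,0-0--,00---
  m2 ⊆ -00--,0-0--,00---
  m4 ⊆ ---00,-0-0-,00---
  m5 ⊆ -0--1,-0-0-,00---
  m7 ⊆ -0--1,00---
  m8 ⊆ ---00,--00-,0-0--
  m10 ⊆ 0-0-- [E]
  m11 ⊆ --0-1,0-0--
  m12 ⊆ ---00 [E]
  m16 ⊆ ---00,--00-,-0-0-,-00--
  m17 ⊆ --0-1,--00-,-0--1,-0-0-,-00--
  m18 ⊆ -00-- [E]
  m19 ⊆ --0-1,-0--1,-00--
  m20 ⊆ ---00,-0-0-
  m21 ⊆ -0--1,-0-0-
  m23 ⊆ -0--1 [E]
  m24 ⊆ ---00,--00-
  m25 ⊆ --0-1,--00-
  m27 ⊆ --0-1 [E]
  m28 ⊆ ---00 [E]
E = {---00, --0-1, -0--1, -00--, 0-0--}

5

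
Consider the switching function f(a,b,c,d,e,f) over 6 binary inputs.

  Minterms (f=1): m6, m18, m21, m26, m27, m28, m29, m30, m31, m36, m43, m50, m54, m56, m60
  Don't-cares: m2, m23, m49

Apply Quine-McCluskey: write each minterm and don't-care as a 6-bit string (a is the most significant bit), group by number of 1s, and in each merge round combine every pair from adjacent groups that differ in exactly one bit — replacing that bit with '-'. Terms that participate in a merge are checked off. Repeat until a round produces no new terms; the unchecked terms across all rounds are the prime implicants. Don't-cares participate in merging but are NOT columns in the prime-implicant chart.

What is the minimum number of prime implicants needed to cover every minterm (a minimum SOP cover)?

Round 0: 000010✓ 000110✓ 010010✓ 010101✓ 010111✓ 011010✓ 011011✓ 011100✓ 011101✓ 011110✓ 011111✓ 100100 101011 110001 110010✓ 110110✓ 111000✓ 111100✓
Round 1: -10010 -11100 0-0010 000-10 01-010 01-101✓ 01-111✓ 0101-1✓ 011-10✓ 011-11✓ 01101-✓ 0111-0✓ 0111-1✓ 01110-✓ 01111-✓ 110-10 111-00
Round 2: 01-1-1 011-1- 0111--
PIs = {-10010, -11100, 0-0010, 000-10, 01-010, 01-1-1, 011-1-, 0111--, 100100, 101011, 110-10, 110001, 111-00}
Coverage chart:
  m6: 000-10 ←essential
  m18: -10010,0-0010,01-010
  m21: 01-1-1 ←essential
  m26: 01-010,011-1-
  m27: 011-1- ←essential
  m28: -11100,0111--
  m29: 01-1-1,0111--
  m30: 011-1-,0111--
  m31: 01-1-1,011-1-,0111--
  m36: 100100 ←essential
  m43: 101011 ←essential
  m50: -10010,110-10
  m54: 110-10 ←essential
  m56: 111-00 ←essential
  m60: -11100,111-00
Essential: 000-10, 01-1-1, 011-1-, 100100, 101011, 110-10, 111-00
Petrick residual → -10010, -11100
Min cover (9 terms): bc'd'ef' + bcde'f' + a'b'c'ef' + a'bdf + a'bce + ab'c'de'f' + ab'cd'ef + abc'ef' + abce'f'

9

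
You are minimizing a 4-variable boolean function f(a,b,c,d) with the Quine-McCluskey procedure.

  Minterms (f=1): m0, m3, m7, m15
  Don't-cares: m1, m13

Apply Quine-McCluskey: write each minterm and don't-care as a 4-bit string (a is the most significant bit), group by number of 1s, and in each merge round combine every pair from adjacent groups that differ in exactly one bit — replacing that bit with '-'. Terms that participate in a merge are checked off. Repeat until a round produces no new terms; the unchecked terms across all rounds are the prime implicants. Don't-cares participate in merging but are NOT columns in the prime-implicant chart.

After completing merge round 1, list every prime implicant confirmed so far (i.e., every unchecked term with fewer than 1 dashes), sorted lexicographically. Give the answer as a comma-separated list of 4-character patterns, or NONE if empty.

NONE

[col 0] 0000*, 0001*, 0011*, 0111*, 1101*, 1111*
[col 1] -111, 0-11, 00-1, 000-, 11-1
Prime implicants: -111, 0-11, 00-1, 000-, 11-1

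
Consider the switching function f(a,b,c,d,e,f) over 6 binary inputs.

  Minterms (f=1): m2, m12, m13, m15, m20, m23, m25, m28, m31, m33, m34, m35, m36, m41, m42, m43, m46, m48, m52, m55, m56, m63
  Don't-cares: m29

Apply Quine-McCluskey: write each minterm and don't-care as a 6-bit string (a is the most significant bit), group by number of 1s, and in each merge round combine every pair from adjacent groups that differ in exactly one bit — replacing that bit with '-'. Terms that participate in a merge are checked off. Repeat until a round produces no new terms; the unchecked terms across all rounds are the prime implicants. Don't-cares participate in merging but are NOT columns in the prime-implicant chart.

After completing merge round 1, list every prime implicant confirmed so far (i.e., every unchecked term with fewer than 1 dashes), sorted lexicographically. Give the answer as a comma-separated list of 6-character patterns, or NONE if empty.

size-2^0 implicants → 000010(✓)  001100(✓)  001101(✓)  001111(✓)  010100(✓)  010111(✓)  011001(✓)  011100(✓)  011101(✓)  011111(✓)  100001(✓)  100010(✓)  100011(✓)  100100(✓)  101001(✓)  101010(✓)  101011(✓)  101110(✓)  110000(✓)  110100(✓)  110111(✓)  111000(✓)  111111(✓)
size-2^1 implicants → -00010  -10100  -10111(✓)  -11111(✓)  0-1100(✓)  0-1101(✓)  0-1111(✓)  0011-1(✓)  00110-(✓)  01-100  01-111(✓)  011-01  0111-1(✓)  01110-(✓)  1-0100  10-001(✓)  10-010(✓)  10-011(✓)  1000-1(✓)  10001-(✓)  101-10  1010-1(✓)  10101-(✓)  11-000  11-111(✓)  110-00
size-2^2 implicants → -1-111  0-11-1  0-110-  10-0-1  10-01-
Unchecked terms (primes): -00010, -1-111, -10100, 0-11-1, 0-110-, 01-100, 011-01, 1-0100, 10-0-1, 10-01-, 101-10, 11-000, 110-00

NONE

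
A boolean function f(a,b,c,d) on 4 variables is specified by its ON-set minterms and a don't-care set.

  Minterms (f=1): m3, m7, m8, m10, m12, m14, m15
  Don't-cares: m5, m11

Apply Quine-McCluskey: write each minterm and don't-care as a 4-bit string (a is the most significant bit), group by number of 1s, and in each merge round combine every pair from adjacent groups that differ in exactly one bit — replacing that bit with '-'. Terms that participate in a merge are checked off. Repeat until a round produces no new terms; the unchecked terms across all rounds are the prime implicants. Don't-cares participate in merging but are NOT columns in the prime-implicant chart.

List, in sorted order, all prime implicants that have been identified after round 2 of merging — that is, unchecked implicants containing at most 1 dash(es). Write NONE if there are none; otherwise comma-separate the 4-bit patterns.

[col 0] 0011*, 0101*, 0111*, 1000*, 1010*, 1011*, 1100*, 1110*, 1111*
[col 1] -011*, -111*, 0-11*, 01-1, 1-00*, 1-10*, 1-11*, 10-0*, 101-*, 11-0*, 111-*
[col 2] --11, 1--0, 1-1-
Prime implicants: --11, 01-1, 1--0, 1-1-

01-1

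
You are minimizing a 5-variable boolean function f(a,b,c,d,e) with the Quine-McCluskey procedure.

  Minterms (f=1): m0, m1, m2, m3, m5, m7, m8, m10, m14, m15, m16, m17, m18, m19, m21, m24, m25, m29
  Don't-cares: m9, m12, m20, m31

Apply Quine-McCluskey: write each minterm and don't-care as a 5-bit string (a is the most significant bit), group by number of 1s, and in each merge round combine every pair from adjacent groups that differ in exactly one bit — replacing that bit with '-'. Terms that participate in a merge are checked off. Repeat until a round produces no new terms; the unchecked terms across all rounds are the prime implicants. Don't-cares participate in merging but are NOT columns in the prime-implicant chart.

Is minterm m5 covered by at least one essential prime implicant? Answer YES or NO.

[col 0] 00000*, 00001*, 00010*, 00011*, 00101*, 00111*, 01000*, 01001*, 01010*, 01100*, 01110*, 01111*, 10000*, 10001*, 10010*, 10011*, 10100*, 10101*, 11000*, 11001*, 11101*, 11111*
[col 1] -0000*, -0001*, -0010*, -0011*, -0101*, -1000*, -1001*, -1111, 0-000*, 0-001*, 0-010*, 0-111, 00-01*, 00-11*, 000-0*, 000-1*, 0000-*, 0001-*, 001-1*, 01-00*, 01-10*, 010-0*, 0100-*, 011-0*, 0111-, 1-000*, 1-001*, 1-101*, 10-00*, 10-01*, 100-0*, 100-1*, 1000-*, 1001-*, 1010-*, 11-01*, 1100-*, 111-1
[col 2] --000*, --001*, -0-01, -00-0*, -00-1*, -000-*, -001-*, -100-*, 0-0-0, 0-00-*, 00--1, 000--*, 01--0, 1--01, 1-00-*, 10-0-, 100--*
[col 3] --00-, -00--
Prime implicants: --00-, -0-01, -00--, -1111, 0-0-0, 0-111, 00--1, 01--0, 0111-, 1--01, 10-0-, 111-1
PI chart (minterm → PIs covering it):
  0 | --00-,-00--,0-0-0
  1 | --00-,-0-01,-00--,00--1
  2 | -00--,0-0-0
  3 | -00--,00--1
  5 | -0-01,00--1
  7 | 0-111,00--1
  8 | --00-,0-0-0,01--0
  10 | 0-0-0,01--0
  14 | 01--0,0111-
  15 | -1111,0-111,0111-
  16 | --00-,-00--,10-0-
  17 | --00-,-0-01,-00--,1--01,10-0-
  18 | -00--  (sole → essential)
  19 | -00--  (sole → essential)
  21 | -0-01,1--01,10-0-
  24 | --00-  (sole → essential)
  25 | --00-,1--01
  29 | 1--01,111-1
Essential prime implicants: --00-, -00--

NO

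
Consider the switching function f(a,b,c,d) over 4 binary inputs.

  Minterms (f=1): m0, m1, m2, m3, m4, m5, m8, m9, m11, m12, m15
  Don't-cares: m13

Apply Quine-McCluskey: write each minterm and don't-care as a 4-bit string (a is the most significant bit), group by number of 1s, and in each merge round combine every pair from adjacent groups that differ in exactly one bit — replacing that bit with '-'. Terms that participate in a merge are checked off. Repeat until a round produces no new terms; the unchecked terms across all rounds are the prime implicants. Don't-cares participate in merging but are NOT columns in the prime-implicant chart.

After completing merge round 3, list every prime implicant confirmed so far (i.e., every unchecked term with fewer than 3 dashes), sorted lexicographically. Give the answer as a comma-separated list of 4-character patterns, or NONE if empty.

Round 0: 0000✓ 0001✓ 0010✓ 0011✓ 0100✓ 0101✓ 1000✓ 1001✓ 1011✓ 1100✓ 1101✓ 1111✓
Round 1: -000✓ -001✓ -011✓ -100✓ -101✓ 0-00✓ 0-01✓ 00-0✓ 00-1✓ 000-✓ 001-✓ 010-✓ 1-00✓ 1-01✓ 1-11✓ 10-1✓ 100-✓ 11-1✓ 110-✓
Round 2: --00✓ --01✓ -0-1 -00-✓ -10-✓ 0-0-✓ 00-- 1--1 1-0-✓
Round 3: --0-
PIs = {--0-, -0-1, 00--, 1--1}

-0-1, 00--, 1--1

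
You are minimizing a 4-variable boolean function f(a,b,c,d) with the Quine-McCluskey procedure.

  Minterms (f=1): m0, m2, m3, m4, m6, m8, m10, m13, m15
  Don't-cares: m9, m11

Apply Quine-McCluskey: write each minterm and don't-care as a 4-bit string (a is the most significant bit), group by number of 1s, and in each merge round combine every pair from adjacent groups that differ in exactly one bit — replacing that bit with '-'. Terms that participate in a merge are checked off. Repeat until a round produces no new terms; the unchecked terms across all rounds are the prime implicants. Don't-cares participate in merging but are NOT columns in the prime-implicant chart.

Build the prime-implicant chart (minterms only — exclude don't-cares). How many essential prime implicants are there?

3

Round 0: 0000✓ 0010✓ 0011✓ 0100✓ 0110✓ 1000✓ 1001✓ 1010✓ 1011✓ 1101✓ 1111✓
Round 1: -000✓ -010✓ -011✓ 0-00✓ 0-10✓ 00-0✓ 001-✓ 01-0✓ 1-01✓ 1-11✓ 10-0✓ 10-1✓ 100-✓ 101-✓ 11-1✓
Round 2: -0-0 -01- 0--0 1--1 10--
PIs = {-0-0, -01-, 0--0, 1--1, 10--}
Coverage chart:
  m0: -0-0,0--0
  m2: -0-0,-01-,0--0
  m3: -01- ←essential
  m4: 0--0 ←essential
  m6: 0--0 ←essential
  m8: -0-0,10--
  m10: -0-0,-01-,10--
  m13: 1--1 ←essential
  m15: 1--1 ←essential
Essential: -01-, 0--0, 1--1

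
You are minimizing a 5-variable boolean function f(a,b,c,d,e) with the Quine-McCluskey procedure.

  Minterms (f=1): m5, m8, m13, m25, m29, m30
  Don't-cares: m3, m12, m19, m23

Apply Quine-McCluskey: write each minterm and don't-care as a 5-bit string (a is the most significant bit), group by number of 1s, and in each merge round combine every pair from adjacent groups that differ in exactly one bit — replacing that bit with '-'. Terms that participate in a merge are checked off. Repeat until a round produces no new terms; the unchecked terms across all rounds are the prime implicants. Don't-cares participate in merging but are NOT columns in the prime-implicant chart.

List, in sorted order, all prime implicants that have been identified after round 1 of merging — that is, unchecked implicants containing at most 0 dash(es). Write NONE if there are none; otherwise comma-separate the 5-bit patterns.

11110

Round 0: 00011✓ 00101✓ 01000✓ 01100✓ 01101✓ 10011✓ 10111✓ 11001✓ 11101✓ 11110
Round 1: -0011 -1101 0-101 01-00 0110- 10-11 11-01
PIs = {-0011, -1101, 0-101, 01-00, 0110-, 10-11, 11-01, 11110}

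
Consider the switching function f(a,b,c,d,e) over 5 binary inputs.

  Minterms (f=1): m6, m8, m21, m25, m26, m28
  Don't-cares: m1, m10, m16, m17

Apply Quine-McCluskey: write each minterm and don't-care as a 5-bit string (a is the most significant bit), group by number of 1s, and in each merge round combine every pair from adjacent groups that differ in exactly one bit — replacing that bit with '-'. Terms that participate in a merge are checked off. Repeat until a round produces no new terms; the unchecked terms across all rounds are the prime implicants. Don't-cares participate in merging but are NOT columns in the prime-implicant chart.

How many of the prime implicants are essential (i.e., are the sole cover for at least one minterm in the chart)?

size-2^0 implicants → 00001(✓)  00110  01000(✓)  01010(✓)  10000(✓)  10001(✓)  10101(✓)  11001(✓)  11010(✓)  11100
size-2^1 implicants → -0001  -1010  010-0  1-001  10-01  1000-
Unchecked terms (primes): -0001, -1010, 00110, 010-0, 1-001, 10-01, 1000-, 11100
Minterm coverage:
  m6 ⊆ 00110 [E]
  m8 ⊆ 010-0 [E]
  m21 ⊆ 10-01 [E]
  m25 ⊆ 1-001 [E]
  m26 ⊆ -1010 [E]
  m28 ⊆ 11100 [E]
E = {-1010, 00110, 010-0, 1-001, 10-01, 11100}

6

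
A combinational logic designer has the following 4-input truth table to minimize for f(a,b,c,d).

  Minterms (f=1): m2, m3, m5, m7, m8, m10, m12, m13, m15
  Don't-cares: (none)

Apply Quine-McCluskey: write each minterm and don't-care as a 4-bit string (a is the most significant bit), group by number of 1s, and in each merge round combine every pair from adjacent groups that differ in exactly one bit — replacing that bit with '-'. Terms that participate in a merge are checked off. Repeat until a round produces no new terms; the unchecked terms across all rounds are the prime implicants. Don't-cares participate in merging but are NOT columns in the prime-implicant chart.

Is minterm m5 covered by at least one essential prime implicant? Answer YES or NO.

size-2^0 implicants → 0010(✓)  0011(✓)  0101(✓)  0111(✓)  1000(✓)  1010(✓)  1100(✓)  1101(✓)  1111(✓)
size-2^1 implicants → -010  -101(✓)  -111(✓)  0-11  001-  01-1(✓)  1-00  10-0  11-1(✓)  110-
size-2^2 implicants → -1-1
Unchecked terms (primes): -010, -1-1, 0-11, 001-, 1-00, 10-0, 110-
Minterm coverage:
  m2 ⊆ -010,001-
  m3 ⊆ 0-11,001-
  m5 ⊆ -1-1 [E]
  m7 ⊆ -1-1,0-11
  m8 ⊆ 1-00,10-0
  m10 ⊆ -010,10-0
  m12 ⊆ 1-00,110-
  m13 ⊆ -1-1,110-
  m15 ⊆ -1-1 [E]
E = {-1-1}

YES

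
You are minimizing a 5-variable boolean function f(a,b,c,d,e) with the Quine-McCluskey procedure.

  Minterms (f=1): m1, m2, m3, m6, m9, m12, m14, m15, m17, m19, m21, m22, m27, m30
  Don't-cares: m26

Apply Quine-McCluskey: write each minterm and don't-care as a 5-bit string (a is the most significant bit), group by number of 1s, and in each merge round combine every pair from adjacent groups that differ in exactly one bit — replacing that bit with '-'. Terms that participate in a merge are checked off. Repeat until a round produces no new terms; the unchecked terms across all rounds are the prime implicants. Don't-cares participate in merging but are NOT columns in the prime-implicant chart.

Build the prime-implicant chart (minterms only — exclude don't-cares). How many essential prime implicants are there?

5

[col 0] 00001*, 00010*, 00011*, 00110*, 01001*, 01100*, 01110*, 01111*, 10001*, 10011*, 10101*, 10110*, 11010*, 11011*, 11110*
[col 1] -0001*, -0011*, -0110*, -1110*, 0-001, 0-110*, 00-10, 000-1*, 0001-, 011-0, 0111-, 1-011, 1-110*, 10-01, 100-1*, 11-10, 1101-
[col 2] --110, -00-1
Prime implicants: --110, -00-1, 0-001, 00-10, 0001-, 011-0, 0111-, 1-011, 10-01, 11-10, 1101-
PI chart (minterm → PIs covering it):
  1 | -00-1,0-001
  2 | 00-10,0001-
  3 | -00-1,0001-
  6 | --110,00-10
  9 | 0-001  (sole → essential)
  12 | 011-0  (sole → essential)
  14 | --110,011-0,0111-
  15 | 0111-  (sole → essential)
  17 | -00-1,10-01
  19 | -00-1,1-011
  21 | 10-01  (sole → essential)
  22 | --110  (sole → essential)
  27 | 1-011,1101-
  30 | --110,11-10
Essential prime implicants: --110, 0-001, 011-0, 0111-, 10-01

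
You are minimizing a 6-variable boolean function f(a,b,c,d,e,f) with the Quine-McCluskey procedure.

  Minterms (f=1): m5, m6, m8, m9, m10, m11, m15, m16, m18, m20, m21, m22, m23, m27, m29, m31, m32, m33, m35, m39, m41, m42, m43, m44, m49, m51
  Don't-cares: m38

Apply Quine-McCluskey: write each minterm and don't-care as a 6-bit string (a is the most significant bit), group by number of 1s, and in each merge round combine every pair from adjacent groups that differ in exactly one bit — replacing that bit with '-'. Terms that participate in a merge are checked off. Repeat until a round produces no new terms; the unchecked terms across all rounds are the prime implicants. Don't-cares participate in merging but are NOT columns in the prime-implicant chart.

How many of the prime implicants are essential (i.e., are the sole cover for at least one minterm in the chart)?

[col 0] 000101*, 000110*, 001000*, 001001*, 001010*, 001011*, 001111*, 010000*, 010010*, 010100*, 010101*, 010110*, 010111*, 011011*, 011101*, 011111*, 100000*, 100001*, 100011*, 100110*, 100111*, 101001*, 101010*, 101011*, 101100, 110001*, 110011*
[col 1] -00110, -01001*, -01010*, -01011*, 0-0101, 0-0110, 0-1011*, 0-1111*, 001-11*, 0010-0*, 0010-1*, 00100-*, 00101-*, 01-101*, 01-111*, 010-00*, 010-10*, 0100-0*, 0101-0*, 0101-1*, 01010-*, 01011-*, 011-11*, 0111-1*, 1-0001*, 1-0011*, 10-001*, 10-011*, 100-11, 1000-1*, 10000-, 10011-, 1010-1*, 10101-*, 1100-1*
[col 2] -010-1, -0101-, 0-1-11, 0010--, 01-1-1, 010--0, 0101--, 1-00-1, 10-0-1
Prime implicants: -00110, -010-1, -0101-, 0-0101, 0-0110, 0-1-11, 0010--, 01-1-1, 010--0, 0101--, 1-00-1, 10-0-1, 100-11, 10000-, 10011-, 101100
PI chart (minterm → PIs covering it):
  5 | 0-0101  (sole → essential)
  6 | -00110,0-0110
  8 | 0010--  (sole → essential)
  9 | -010-1,0010--
  10 | -0101-,0010--
  11 | -010-1,-0101-,0-1-11,0010--
  15 | 0-1-11  (sole → essential)
  16 | 010--0  (sole → essential)
  18 | 010--0  (sole → essential)
  20 | 010--0,0101--
  21 | 0-0101,01-1-1,0101--
  22 | 0-0110,010--0,0101--
  23 | 01-1-1,0101--
  27 | 0-1-11  (sole → essential)
  29 | 01-1-1  (sole → essential)
  31 | 0-1-11,01-1-1
  32 | 10000-  (sole → essential)
  33 | 1-00-1,10-0-1,10000-
  35 | 1-00-1,10-0-1,100-11
  39 | 100-11,10011-
  41 | -010-1,10-0-1
  42 | -0101-  (sole → essential)
  43 | -010-1,-0101-,10-0-1
  44 | 101100  (sole → essential)
  49 | 1-00-1  (sole → essential)
  51 | 1-00-1  (sole → essential)
Essential prime implicants: -0101-, 0-0101, 0-1-11, 0010--, 01-1-1, 010--0, 1-00-1, 10000-, 101100

9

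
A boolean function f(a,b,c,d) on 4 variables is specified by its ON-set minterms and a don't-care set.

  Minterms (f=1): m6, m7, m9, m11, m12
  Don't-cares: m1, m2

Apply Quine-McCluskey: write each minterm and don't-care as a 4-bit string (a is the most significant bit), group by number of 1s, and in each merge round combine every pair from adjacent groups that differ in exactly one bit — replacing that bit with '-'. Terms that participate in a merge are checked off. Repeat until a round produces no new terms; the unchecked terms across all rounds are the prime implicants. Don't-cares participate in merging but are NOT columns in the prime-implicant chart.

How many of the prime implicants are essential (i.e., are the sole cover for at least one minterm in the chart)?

3

[col 0] 0001*, 0010*, 0110*, 0111*, 1001*, 1011*, 1100
[col 1] -001, 0-10, 011-, 10-1
Prime implicants: -001, 0-10, 011-, 10-1, 1100
PI chart (minterm → PIs covering it):
  6 | 0-10,011-
  7 | 011-  (sole → essential)
  9 | -001,10-1
  11 | 10-1  (sole → essential)
  12 | 1100  (sole → essential)
Essential prime implicants: 011-, 10-1, 1100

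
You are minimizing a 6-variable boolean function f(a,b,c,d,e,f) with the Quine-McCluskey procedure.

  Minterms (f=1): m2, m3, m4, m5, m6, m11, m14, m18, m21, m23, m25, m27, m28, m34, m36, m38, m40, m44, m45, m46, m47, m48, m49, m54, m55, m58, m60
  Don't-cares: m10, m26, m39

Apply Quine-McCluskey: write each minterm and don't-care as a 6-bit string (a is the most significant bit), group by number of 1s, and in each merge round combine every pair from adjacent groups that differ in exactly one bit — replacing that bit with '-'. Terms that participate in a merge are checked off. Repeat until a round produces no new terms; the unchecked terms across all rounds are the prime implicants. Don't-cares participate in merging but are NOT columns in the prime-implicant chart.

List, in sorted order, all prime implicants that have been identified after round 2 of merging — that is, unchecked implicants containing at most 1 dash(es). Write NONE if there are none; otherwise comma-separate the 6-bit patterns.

-10111, -11010, -11100, 0-0101, 00010-, 0101-1, 0110-1, 1-1100, 101-00, 11000-

[col 0] 000010*, 000011*, 000100*, 000101*, 000110*, 001010*, 001011*, 001110*, 010010*, 010101*, 010111*, 011001*, 011010*, 011011*, 011100*, 100010*, 100100*, 100110*, 100111*, 101000*, 101100*, 101101*, 101110*, 101111*, 110000*, 110001*, 110110*, 110111*, 111010*, 111100*
[col 1] -00010*, -00100*, -00110*, -01110*, -10111, -11010, -11100, 0-0010*, 0-0101, 0-1010*, 0-1011*, 00-010*, 00-011*, 00-110*, 000-10*, 00001-*, 0001-0*, 00010-, 001-10*, 00101-*, 01-010*, 0101-1, 0110-1, 01101-*, 1-0110*, 1-0111*, 1-1100, 10-100*, 10-110*, 10-111*, 100-10*, 1001-0*, 10011-*, 101-00, 1011-0*, 1011-1*, 10110-*, 10111-*, 11000-, 11011-*
[col 2] -0-110, -00-10, -001-0, 0--010, 0-101-, 00--10, 00-01-, 1-011-, 10-1-0, 10-11-, 1011--
Prime implicants: -0-110, -00-10, -001-0, -10111, -11010, -11100, 0--010, 0-0101, 0-101-, 00--10, 00-01-, 00010-, 0101-1, 0110-1, 1-011-, 1-1100, 10-1-0, 10-11-, 101-00, 1011--, 11000-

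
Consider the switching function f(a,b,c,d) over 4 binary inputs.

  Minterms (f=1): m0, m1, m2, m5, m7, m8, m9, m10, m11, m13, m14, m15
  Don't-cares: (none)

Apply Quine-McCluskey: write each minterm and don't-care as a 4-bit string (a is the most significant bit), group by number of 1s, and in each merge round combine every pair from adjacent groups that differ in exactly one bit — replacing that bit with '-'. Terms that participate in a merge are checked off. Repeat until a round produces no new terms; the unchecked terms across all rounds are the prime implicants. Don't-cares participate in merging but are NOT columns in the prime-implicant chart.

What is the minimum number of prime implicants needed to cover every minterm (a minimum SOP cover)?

4

[col 0] 0000*, 0001*, 0010*, 0101*, 0111*, 1000*, 1001*, 1010*, 1011*, 1101*, 1110*, 1111*
[col 1] -000*, -001*, -010*, -101*, -111*, 0-01*, 00-0*, 000-*, 01-1*, 1-01*, 1-10*, 1-11*, 10-0*, 10-1*, 100-*, 101-*, 11-1*, 111-*
[col 2] --01, -0-0, -00-, -1-1, 1--1, 1-1-, 10--
Prime implicants: --01, -0-0, -00-, -1-1, 1--1, 1-1-, 10--
PI chart (minterm → PIs covering it):
  0 | -0-0,-00-
  1 | --01,-00-
  2 | -0-0  (sole → essential)
  5 | --01,-1-1
  7 | -1-1  (sole → essential)
  8 | -0-0,-00-,10--
  9 | --01,-00-,1--1,10--
  10 | -0-0,1-1-,10--
  11 | 1--1,1-1-,10--
  13 | --01,-1-1,1--1
  14 | 1-1-  (sole → essential)
  15 | -1-1,1--1,1-1-
Essential prime implicants: -0-0, -1-1, 1-1-
Petrick residual → --01
Minimum SOP uses 4 PIs: c'd + b'd' + bd + ac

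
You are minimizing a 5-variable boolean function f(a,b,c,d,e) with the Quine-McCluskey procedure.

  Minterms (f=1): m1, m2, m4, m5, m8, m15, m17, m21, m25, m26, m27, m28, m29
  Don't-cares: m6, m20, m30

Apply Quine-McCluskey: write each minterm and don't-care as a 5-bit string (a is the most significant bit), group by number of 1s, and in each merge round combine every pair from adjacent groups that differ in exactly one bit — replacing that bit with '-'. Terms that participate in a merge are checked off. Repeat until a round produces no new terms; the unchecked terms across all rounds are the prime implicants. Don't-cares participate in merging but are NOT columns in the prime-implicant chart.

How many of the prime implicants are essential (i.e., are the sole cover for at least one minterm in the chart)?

4

size-2^0 implicants → 00001(✓)  00010(✓)  00100(✓)  00101(✓)  00110(✓)  01000  01111  10001(✓)  10100(✓)  10101(✓)  11001(✓)  11010(✓)  11011(✓)  11100(✓)  11101(✓)  11110(✓)
size-2^1 implicants → -0001(✓)  -0100(✓)  -0101(✓)  00-01(✓)  00-10  001-0  0010-(✓)  1-001(✓)  1-100(✓)  1-101(✓)  10-01(✓)  1010-(✓)  11-01(✓)  11-10  110-1  1101-  111-0  1110-(✓)
size-2^2 implicants → -0-01  -010-  1--01  1-10-
Unchecked terms (primes): -0-01, -010-, 00-10, 001-0, 01000, 01111, 1--01, 1-10-, 11-10, 110-1, 1101-, 111-0
Minterm coverage:
  m1 ⊆ -0-01 [E]
  m2 ⊆ 00-10 [E]
  m4 ⊆ -010-,001-0
  m5 ⊆ -0-01,-010-
  m8 ⊆ 01000 [E]
  m15 ⊆ 01111 [E]
  m17 ⊆ -0-01,1--01
  m21 ⊆ -0-01,-010-,1--01,1-10-
  m25 ⊆ 1--01,110-1
  m26 ⊆ 11-10,1101-
  m27 ⊆ 110-1,1101-
  m28 ⊆ 1-10-,111-0
  m29 ⊆ 1--01,1-10-
E = {-0-01, 00-10, 01000, 01111}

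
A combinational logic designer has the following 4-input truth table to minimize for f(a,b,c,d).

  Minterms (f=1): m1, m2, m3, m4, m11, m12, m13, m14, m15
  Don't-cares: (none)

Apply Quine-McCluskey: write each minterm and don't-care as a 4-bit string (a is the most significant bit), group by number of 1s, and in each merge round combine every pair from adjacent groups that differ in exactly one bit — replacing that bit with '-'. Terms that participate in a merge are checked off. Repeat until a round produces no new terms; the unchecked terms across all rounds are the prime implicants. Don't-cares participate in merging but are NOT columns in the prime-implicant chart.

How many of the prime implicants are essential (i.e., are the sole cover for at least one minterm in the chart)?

[col 0] 0001*, 0010*, 0011*, 0100*, 1011*, 1100*, 1101*, 1110*, 1111*
[col 1] -011, -100, 00-1, 001-, 1-11, 11-0*, 11-1*, 110-*, 111-*
[col 2] 11--
Prime implicants: -011, -100, 00-1, 001-, 1-11, 11--
PI chart (minterm → PIs covering it):
  1 | 00-1  (sole → essential)
  2 | 001-  (sole → essential)
  3 | -011,00-1,001-
  4 | -100  (sole → essential)
  11 | -011,1-11
  12 | -100,11--
  13 | 11--  (sole → essential)
  14 | 11--  (sole → essential)
  15 | 1-11,11--
Essential prime implicants: -100, 00-1, 001-, 11--

4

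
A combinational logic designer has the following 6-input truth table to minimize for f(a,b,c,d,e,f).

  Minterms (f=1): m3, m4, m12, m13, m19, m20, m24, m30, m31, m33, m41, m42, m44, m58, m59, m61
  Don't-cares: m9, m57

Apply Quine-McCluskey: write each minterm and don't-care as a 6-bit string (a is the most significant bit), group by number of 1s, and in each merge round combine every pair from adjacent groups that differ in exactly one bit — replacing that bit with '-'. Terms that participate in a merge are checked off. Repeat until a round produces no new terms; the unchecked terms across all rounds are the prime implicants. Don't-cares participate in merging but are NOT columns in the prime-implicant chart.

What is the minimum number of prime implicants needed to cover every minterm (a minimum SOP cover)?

Round 0: 000011✓ 000100✓ 001001✓ 001100✓ 001101✓ 010011✓ 010100✓ 011000 011110✓ 011111✓ 100001✓ 101001✓ 101010✓ 101100✓ 111001✓ 111010✓ 111011✓ 111101✓
Round 1: -01001 -01100 0-0011 0-0100 00-100 001-01 00110- 01111- 1-1001 1-1010 10-001 111-01 1110-1 11101-
PIs = {-01001, -01100, 0-0011, 0-0100, 00-100, 001-01, 00110-, 011000, 01111-, 1-1001, 1-1010, 10-001, 111-01, 1110-1, 11101-}
Coverage chart:
  m3: 0-0011 ←essential
  m4: 0-0100,00-100
  m12: -01100,00-100,00110-
  m13: 001-01,00110-
  m19: 0-0011 ←essential
  m20: 0-0100 ←essential
  m24: 011000 ←essential
  m30: 01111- ←essential
  m31: 01111- ←essential
  m33: 10-001 ←essential
  m41: -01001,1-1001,10-001
  m42: 1-1010 ←essential
  m44: -01100 ←essential
  m58: 1-1010,11101-
  m59: 1110-1,11101-
  m61: 111-01 ←essential
Essential: -01100, 0-0011, 0-0100, 011000, 01111-, 1-1010, 10-001, 111-01
Petrick residual → 001-01, 1110-1
Min cover (10 terms): b'cde'f' + a'c'd'ef + a'c'de'f' + a'b'ce'f + a'bcd'e'f' + a'bcde + acd'ef' + ab'd'e'f + abce'f + abcd'f

10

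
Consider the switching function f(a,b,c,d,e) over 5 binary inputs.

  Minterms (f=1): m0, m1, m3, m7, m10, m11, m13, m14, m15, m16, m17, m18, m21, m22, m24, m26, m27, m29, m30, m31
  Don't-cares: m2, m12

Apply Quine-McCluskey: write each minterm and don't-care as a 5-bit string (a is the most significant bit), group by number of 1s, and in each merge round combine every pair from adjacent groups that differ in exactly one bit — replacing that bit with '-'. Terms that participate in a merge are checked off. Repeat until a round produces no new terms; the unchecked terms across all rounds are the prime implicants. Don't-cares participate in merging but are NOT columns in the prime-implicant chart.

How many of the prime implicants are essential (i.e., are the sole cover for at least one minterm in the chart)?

4

Round 0: 00000✓ 00001✓ 00010✓ 00011✓ 00111✓ 01010✓ 01011✓ 01100✓ 01101✓ 01110✓ 01111✓ 10000✓ 10001✓ 10010✓ 10101✓ 10110✓ 11000✓ 11010✓ 11011✓ 11101✓ 11110✓ 11111✓
Round 1: -0000✓ -0001✓ -0010✓ -1010✓ -1011✓ -1101✓ -1110✓ -1111✓ 0-010✓ 0-011✓ 0-111✓ 00-11✓ 000-0✓ 000-1✓ 0000-✓ 0001-✓ 01-10✓ 01-11✓ 0101-✓ 011-0✓ 011-1✓ 0110-✓ 0111-✓ 1-000✓ 1-010✓ 1-101 1-110✓ 10-01 10-10✓ 100-0✓ 1000-✓ 11-10✓ 11-11✓ 110-0✓ 1101-✓ 111-1✓ 1111-✓
Round 2: --010 -00-0 -000- -1-10✓ -1-11✓ -101-✓ -11-1 -111-✓ 0--11 0-01- 000-- 01-1-✓ 011-- 1--10 1-0-0 11-1-✓
Round 3: -1-1-
PIs = {--010, -00-0, -000-, -1-1-, -11-1, 0--11, 0-01-, 000--, 011--, 1--10, 1-0-0, 1-101, 10-01}
Coverage chart:
  m0: -00-0,-000-,000--
  m1: -000-,000--
  m3: 0--11,0-01-,000--
  m7: 0--11 ←essential
  m10: --010,-1-1-,0-01-
  m11: -1-1-,0--11,0-01-
  m13: -11-1,011--
  m14: -1-1-,011--
  m15: -1-1-,-11-1,0--11,011--
  m16: -00-0,-000-,1-0-0
  m17: -000-,10-01
  m18: --010,-00-0,1--10,1-0-0
  m21: 1-101,10-01
  m22: 1--10 ←essential
  m24: 1-0-0 ←essential
  m26: --010,-1-1-,1--10,1-0-0
  m27: -1-1- ←essential
  m29: -11-1,1-101
  m30: -1-1-,1--10
  m31: -1-1-,-11-1
Essential: -1-1-, 0--11, 1--10, 1-0-0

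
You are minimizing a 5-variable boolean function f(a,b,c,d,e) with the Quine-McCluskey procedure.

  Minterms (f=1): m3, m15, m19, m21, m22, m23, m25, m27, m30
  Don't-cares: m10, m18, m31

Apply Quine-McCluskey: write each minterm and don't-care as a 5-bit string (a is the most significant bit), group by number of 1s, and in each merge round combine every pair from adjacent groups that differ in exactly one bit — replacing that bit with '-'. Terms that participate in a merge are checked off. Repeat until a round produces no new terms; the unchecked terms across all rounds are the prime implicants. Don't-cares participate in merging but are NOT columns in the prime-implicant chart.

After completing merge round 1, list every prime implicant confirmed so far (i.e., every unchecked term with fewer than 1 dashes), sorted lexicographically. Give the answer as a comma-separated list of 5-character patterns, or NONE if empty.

01010

[col 0] 00011*, 01010, 01111*, 10010*, 10011*, 10101*, 10110*, 10111*, 11001*, 11011*, 11110*, 11111*
[col 1] -0011, -1111, 1-011*, 1-110*, 1-111*, 10-10*, 10-11*, 1001-*, 101-1, 1011-*, 11-11*, 110-1, 1111-*
[col 2] 1--11, 1-11-, 10-1-
Prime implicants: -0011, -1111, 01010, 1--11, 1-11-, 10-1-, 101-1, 110-1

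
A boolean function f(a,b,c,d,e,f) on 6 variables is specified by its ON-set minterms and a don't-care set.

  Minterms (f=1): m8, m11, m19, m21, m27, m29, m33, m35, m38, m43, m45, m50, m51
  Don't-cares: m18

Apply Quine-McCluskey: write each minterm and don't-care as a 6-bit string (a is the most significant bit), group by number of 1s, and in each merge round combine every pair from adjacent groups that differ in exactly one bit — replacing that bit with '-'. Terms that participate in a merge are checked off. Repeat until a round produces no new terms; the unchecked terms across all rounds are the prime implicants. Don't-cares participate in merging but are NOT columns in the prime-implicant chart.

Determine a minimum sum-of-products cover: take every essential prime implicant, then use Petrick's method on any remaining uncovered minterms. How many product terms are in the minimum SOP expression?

[col 0] 001000, 001011*, 010010*, 010011*, 010101*, 011011*, 011101*, 100001*, 100011*, 100110, 101011*, 101101, 110010*, 110011*
[col 1] -01011, -10010*, -10011*, 0-1011, 01-011, 01-101, 01001-*, 1-0011, 10-011, 1000-1, 11001-*
[col 2] -1001-
Prime implicants: -01011, -1001-, 0-1011, 001000, 01-011, 01-101, 1-0011, 10-011, 1000-1, 100110, 101101
PI chart (minterm → PIs covering it):
  8 | 001000  (sole → essential)
  11 | -01011,0-1011
  19 | -1001-,01-011
  21 | 01-101  (sole → essential)
  27 | 0-1011,01-011
  29 | 01-101  (sole → essential)
  33 | 1000-1  (sole → essential)
  35 | 1-0011,10-011,1000-1
  38 | 100110  (sole → essential)
  43 | -01011,10-011
  45 | 101101  (sole → essential)
  50 | -1001-  (sole → essential)
  51 | -1001-,1-0011
Essential prime implicants: -1001-, 001000, 01-101, 1000-1, 100110, 101101
Petrick residual → -01011, 0-1011
Minimum SOP uses 8 PIs: b'cd'ef + bc'd'e + a'cd'ef + a'b'cd'e'f' + a'bde'f + ab'c'd'f + ab'c'def' + ab'cde'f

8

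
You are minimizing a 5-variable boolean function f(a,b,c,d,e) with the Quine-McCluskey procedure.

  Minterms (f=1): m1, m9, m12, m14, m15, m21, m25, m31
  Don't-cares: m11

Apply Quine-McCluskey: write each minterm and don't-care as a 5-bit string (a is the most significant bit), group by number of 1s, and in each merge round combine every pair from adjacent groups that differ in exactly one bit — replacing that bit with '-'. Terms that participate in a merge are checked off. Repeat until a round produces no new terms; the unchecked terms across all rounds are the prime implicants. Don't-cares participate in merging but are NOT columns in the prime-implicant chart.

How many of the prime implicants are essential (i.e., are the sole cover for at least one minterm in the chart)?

Round 0: 00001✓ 01001✓ 01011✓ 01100✓ 01110✓ 01111✓ 10101 11001✓ 11111✓
Round 1: -1001 -1111 0-001 01-11 010-1 011-0 0111-
PIs = {-1001, -1111, 0-001, 01-11, 010-1, 011-0, 0111-, 10101}
Coverage chart:
  m1: 0-001 ←essential
  m9: -1001,0-001,010-1
  m12: 011-0 ←essential
  m14: 011-0,0111-
  m15: -1111,01-11,0111-
  m21: 10101 ←essential
  m25: -1001 ←essential
  m31: -1111 ←essential
Essential: -1001, -1111, 0-001, 011-0, 10101

5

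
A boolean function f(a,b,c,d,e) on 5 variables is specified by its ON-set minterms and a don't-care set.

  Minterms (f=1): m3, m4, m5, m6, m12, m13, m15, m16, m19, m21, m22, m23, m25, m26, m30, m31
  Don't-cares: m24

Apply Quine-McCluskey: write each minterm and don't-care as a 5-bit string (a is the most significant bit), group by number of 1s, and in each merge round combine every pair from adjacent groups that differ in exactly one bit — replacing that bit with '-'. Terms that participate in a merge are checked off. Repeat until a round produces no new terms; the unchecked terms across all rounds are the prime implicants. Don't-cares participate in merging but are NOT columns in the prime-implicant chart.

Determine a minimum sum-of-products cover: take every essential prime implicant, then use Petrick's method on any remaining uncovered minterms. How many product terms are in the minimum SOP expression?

8

Round 0: 00011✓ 00100✓ 00101✓ 00110✓ 01100✓ 01101✓ 01111✓ 10000✓ 10011✓ 10101✓ 10110✓ 10111✓ 11000✓ 11001✓ 11010✓ 11110✓ 11111✓
Round 1: -0011 -0101 -0110 -1111 0-100✓ 0-101✓ 001-0 0010-✓ 011-1 0110-✓ 1-000 1-110✓ 1-111✓ 10-11 101-1 1011-✓ 11-10 110-0 1100- 1111-✓
Round 2: 0-10- 1-11-
PIs = {-0011, -0101, -0110, -1111, 0-10-, 001-0, 011-1, 1-000, 1-11-, 10-11, 101-1, 11-10, 110-0, 1100-}
Coverage chart:
  m3: -0011 ←essential
  m4: 0-10-,001-0
  m5: -0101,0-10-
  m6: -0110,001-0
  m12: 0-10- ←essential
  m13: 0-10-,011-1
  m15: -1111,011-1
  m16: 1-000 ←essential
  m19: -0011,10-11
  m21: -0101,101-1
  m22: -0110,1-11-
  m23: 1-11-,10-11,101-1
  m25: 1100- ←essential
  m26: 11-10,110-0
  m30: 1-11-,11-10
  m31: -1111,1-11-
Essential: -0011, 0-10-, 1-000, 1100-
Petrick residual → -0110, -1111, 101-1, 11-10
Min cover (8 terms): b'c'de + b'cde' + bcde + a'cd' + ac'd'e' + ab'ce + abde' + abc'd'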